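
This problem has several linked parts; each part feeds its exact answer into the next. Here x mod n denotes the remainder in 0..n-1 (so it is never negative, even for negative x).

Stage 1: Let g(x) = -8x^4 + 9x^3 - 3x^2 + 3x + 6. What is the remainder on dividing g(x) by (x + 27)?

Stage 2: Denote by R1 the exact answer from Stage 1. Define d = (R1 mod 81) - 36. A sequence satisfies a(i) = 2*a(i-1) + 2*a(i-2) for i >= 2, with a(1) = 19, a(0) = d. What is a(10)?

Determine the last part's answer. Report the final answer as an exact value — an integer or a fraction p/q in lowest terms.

Stage 1: remainder = value at the root: -8*(-27)^4 + 9*(-27)^3 - 3*(-27)^2 + 3*(-27)^1 + 6 = (-4251528) + (-177147) + (-2187) + (-81) + (6) = -4430937; answer -4430937
Stage 2: R1 = -4430937; d = -30; a(2) = 2*(19) + 2*(-30) = -22; iterating: a(2)=-22, a(3)=-6, a(4)=-56, a(5)=-124, a(6)=-360, a(7)=-968, a(8)=-2656, a(9)=-7248, a(10)=-19808; answer -19808

-19808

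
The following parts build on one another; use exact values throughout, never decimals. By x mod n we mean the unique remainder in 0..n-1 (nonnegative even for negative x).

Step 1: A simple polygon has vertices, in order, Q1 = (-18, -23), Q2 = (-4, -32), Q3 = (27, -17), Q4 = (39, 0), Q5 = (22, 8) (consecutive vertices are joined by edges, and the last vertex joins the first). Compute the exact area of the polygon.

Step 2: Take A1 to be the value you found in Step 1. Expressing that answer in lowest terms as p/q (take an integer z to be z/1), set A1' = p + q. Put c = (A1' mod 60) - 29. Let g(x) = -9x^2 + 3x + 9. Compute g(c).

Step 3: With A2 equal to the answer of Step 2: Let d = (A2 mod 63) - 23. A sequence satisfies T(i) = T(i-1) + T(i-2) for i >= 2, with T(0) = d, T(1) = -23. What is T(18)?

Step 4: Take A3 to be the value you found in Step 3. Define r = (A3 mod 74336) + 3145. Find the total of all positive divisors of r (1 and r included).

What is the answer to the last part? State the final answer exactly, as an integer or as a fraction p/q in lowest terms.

Step 1: cross terms: (-18*-32 - -4*-23)=484, (-4*-17 - 27*-32)=932, (27*0 - 39*-17)=663, (39*8 - 22*0)=312, (22*-23 - -18*8)=-362; twice the area = |2029| = 2029; area = 2029/2; answer 2029/2
Step 2: A1 = 2029/2; threaded value p + q = 2031; c = 22; -9*(22)^2 + 3*(22)^1 + 9 = (-4356) + (66) + (9) = -4281; answer -4281
Step 3: A2 = -4281; d = -20; T(2) = 1*(-23) + 1*(-20) = -43; iterating: T(2)=-43, T(3)=-66, T(4)=-109, T(5)=-175, T(6)=-284, T(7)=-459, T(8)=-743, T(9)=-1202, T(10)=-1945, T(11)=-3147, T(12)=-5092, T(13)=-8239, T(14)=-13331, T(15)=-21570, T(16)=-34901, T(17)=-56471, T(18)=-91372; answer -91372
Step 4: A3 = -91372; r = 60445; 60445 = 5 * 7 * 11 * 157; sigma = (1 + 5) * (1 + 7) * (1 + 11) * (1 + 157) = 6 * 8 * 12 * 158 = 91008; answer 91008

91008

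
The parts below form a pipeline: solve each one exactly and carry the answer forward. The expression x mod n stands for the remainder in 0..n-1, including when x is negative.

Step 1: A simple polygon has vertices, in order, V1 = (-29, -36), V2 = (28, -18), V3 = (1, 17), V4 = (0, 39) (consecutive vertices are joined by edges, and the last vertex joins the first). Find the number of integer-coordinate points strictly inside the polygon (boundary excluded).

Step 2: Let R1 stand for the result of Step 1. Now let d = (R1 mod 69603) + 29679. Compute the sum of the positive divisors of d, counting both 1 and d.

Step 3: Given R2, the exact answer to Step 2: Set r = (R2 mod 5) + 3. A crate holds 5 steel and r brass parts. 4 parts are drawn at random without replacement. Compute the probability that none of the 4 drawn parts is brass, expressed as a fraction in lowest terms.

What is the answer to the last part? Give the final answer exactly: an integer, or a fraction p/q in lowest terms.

Step 1: cross terms: (-29*-18 - 28*-36)=1530, (28*17 - 1*-18)=494, (1*39 - 0*17)=39, (0*-36 - -29*39)=1131; twice the area = |3194| = 3194; area = 1597; boundary points = 3 + 1 + 1 + 1 = 6; strictly interior points = area - boundary/2 + 1 = 1595; answer 1595
Step 2: R1 = 1595; d = 31274; 31274 = 2 * 19 * 823; sigma = (1 + 2) * (1 + 19) * (1 + 823) = 3 * 20 * 824 = 49440; answer 49440
Step 3: R2 = 49440; r = 3; total draws C(8,4) = 70; favorable C(5,4) = 5; P = 1/14; answer 1/14

1/14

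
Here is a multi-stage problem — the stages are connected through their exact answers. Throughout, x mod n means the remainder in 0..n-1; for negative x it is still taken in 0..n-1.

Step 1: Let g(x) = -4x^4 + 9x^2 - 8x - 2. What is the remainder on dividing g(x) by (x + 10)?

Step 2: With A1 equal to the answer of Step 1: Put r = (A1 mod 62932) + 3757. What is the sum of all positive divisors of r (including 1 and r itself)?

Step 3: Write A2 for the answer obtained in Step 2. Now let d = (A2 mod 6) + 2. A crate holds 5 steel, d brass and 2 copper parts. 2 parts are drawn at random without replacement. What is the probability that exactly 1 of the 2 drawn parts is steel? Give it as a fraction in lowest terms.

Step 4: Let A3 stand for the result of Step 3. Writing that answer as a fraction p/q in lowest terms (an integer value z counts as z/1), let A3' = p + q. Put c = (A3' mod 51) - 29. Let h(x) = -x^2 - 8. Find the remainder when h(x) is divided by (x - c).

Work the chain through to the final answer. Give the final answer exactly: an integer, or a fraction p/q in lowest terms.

-449

Step 1: remainder = value at the root: -4*(-10)^4 + 9*(-10)^2 - 8*(-10)^1 - 2 = (-40000) + (900) + (80) + (-2) = -39022; answer -39022
Step 2: A1 = -39022; r = 27667; 27667 = 73 * 379; sigma = (1 + 73) * (1 + 379) = 74 * 380 = 28120; answer 28120
Step 3: A2 = 28120; d = 6; total draws C(13,2) = 78; favorable C(5,1)*C(8,1) = 40; P = 20/39; answer 20/39
Step 4: A3 = 20/39; threaded value p + q = 59; c = -21; remainder = value at the root: -1*(-21)^2 - 8 = (-441) + (-8) = -449; answer -449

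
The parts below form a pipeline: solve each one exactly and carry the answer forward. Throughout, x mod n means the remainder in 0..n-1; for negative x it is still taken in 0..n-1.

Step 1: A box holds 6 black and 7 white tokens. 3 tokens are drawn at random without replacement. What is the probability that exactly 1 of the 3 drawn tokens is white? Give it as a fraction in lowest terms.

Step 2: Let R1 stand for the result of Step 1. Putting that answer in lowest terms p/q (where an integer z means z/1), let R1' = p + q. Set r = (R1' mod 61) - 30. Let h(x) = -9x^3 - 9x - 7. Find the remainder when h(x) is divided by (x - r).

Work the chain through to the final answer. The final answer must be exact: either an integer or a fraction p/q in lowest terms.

1163

Step 1: total draws C(13,3) = 286; favorable C(7,1)*C(6,2) = 105; P = 105/286; answer 105/286
Step 2: R1 = 105/286; threaded value p + q = 391; r = -5; remainder = value at the root: -9*(-5)^3 - 9*(-5)^1 - 7 = (1125) + (45) + (-7) = 1163; answer 1163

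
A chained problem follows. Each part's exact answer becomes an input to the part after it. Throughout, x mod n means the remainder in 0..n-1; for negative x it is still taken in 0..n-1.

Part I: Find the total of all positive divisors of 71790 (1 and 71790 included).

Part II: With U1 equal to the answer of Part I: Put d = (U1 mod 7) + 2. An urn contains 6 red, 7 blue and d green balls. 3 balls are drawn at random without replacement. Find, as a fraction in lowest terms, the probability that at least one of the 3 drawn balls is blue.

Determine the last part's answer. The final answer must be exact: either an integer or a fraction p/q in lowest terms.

Part I: 71790 = 2 * 3 * 5 * 2393; sigma = (1 + 2) * (1 + 3) * (1 + 5) * (1 + 2393) = 3 * 4 * 6 * 2394 = 172368; answer 172368
Part II: U1 = 172368; d = 2; total draws C(15,3) = 455; complement C(8,3) = 56; favorable 455 - 56 = 399; P = 57/65; answer 57/65

57/65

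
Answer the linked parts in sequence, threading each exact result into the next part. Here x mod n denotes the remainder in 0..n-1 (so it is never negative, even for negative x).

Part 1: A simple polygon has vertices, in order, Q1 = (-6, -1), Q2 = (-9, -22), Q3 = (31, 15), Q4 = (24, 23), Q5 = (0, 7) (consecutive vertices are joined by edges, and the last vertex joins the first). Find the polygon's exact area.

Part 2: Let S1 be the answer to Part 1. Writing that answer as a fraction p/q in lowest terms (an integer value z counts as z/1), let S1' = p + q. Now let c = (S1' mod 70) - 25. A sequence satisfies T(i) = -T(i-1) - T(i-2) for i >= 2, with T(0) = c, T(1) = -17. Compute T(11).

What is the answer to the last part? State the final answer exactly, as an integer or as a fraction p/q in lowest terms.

-3

Part 1: cross terms: (-6*-22 - -9*-1)=123, (-9*15 - 31*-22)=547, (31*23 - 24*15)=353, (24*7 - 0*23)=168, (0*-1 - -6*7)=42; twice the area = |1233| = 1233; area = 1233/2; answer 1233/2
Part 2: S1 = 1233/2; threaded value p + q = 1235; c = 20; T(2) = -1*(-17) - 1*(20) = -3; iterating: T(2)=-3, T(3)=20, T(4)=-17, T(5)=-3, T(6)=20, T(7)=-17, T(8)=-3, T(9)=20, T(10)=-17, T(11)=-3; answer -3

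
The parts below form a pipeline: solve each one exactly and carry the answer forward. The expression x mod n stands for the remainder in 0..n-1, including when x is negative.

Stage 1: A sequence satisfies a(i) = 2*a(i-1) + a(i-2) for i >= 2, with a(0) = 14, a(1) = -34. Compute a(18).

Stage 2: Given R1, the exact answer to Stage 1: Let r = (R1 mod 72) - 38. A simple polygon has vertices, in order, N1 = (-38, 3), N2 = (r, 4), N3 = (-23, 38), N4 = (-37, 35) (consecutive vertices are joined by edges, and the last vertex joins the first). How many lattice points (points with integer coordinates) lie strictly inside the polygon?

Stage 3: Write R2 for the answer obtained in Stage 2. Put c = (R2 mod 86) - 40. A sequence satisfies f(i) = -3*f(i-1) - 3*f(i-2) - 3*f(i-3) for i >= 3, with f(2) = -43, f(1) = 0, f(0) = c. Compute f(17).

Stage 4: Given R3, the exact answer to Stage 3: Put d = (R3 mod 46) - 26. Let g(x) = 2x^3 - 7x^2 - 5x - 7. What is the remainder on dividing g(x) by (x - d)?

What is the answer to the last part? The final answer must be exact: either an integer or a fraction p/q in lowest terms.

-41

Stage 1: a(2) = 2*(-34) + 1*(14) = -54; iterating: a(2)=-54, a(3)=-142, a(4)=-338, a(5)=-818, a(6)=-1974, a(7)=-4766, a(8)=-11506, a(9)=-27778, a(10)=-67062, a(11)=-161902, a(12)=-390866, a(13)=-943634, a(14)=-2278134, a(15)=-5499902, a(16)=-13277938, a(17)=-32055778, a(18)=-77389494; answer -77389494
Stage 2: R1 = -77389494; r = 28; cross terms: (-38*4 - 28*3)=-236, (28*38 - -23*4)=1156, (-23*35 - -37*38)=601, (-37*3 - -38*35)=1219; twice the area = |2740| = 2740; area = 1370; boundary points = 1 + 17 + 1 + 1 = 20; strictly interior points = area - boundary/2 + 1 = 1361; answer 1361
Stage 3: R2 = 1361; c = 31; f(3) = -3*(-43) - 3*(0) - 3*(31) = 36; iterating: f(3)=36, f(4)=21, f(5)=-42, f(6)=-45, f(7)=198, f(8)=-333, f(9)=540, f(10)=-1215, f(11)=3024, f(12)=-7047, f(13)=15714, f(14)=-35073, f(15)=79218, f(16)=-179577, f(17)=406296; answer 406296
Stage 4: R3 = 406296; d = -2; remainder = value at the root: 2*(-2)^3 - 7*(-2)^2 - 5*(-2)^1 - 7 = (-16) + (-28) + (10) + (-7) = -41; answer -41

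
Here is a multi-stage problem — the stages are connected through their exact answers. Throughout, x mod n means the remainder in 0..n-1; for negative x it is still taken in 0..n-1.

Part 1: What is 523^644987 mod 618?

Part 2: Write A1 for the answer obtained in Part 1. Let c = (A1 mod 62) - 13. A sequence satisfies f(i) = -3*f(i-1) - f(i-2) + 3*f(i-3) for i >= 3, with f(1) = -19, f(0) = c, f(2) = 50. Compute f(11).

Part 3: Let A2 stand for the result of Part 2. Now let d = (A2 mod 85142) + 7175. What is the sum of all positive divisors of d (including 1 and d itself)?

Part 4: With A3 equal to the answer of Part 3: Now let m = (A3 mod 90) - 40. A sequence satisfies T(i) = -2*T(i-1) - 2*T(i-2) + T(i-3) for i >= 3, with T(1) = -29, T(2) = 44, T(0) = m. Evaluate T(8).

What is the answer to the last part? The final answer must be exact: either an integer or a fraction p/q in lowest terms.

-140

Part 1: squarings mod 618: 523^1=523, 523^2=373, 523^4=79, 523^8=61, 523^16=13, 523^32=169, 523^64=133, 523^128=385, 523^256=523, 523^512=373, 523^1024=79, 523^2048=61, 523^4096=13, 523^8192=169, 523^16384=133, 523^32768=385, 523^65536=523, 523^131072=373, 523^262144=79, 523^524288=61; 523^644987 = 523^1 * 523^2 * 523^8 * 523^16 * 523^32 * 523^64 * 523^256 * 523^512 * 523^1024 * 523^4096 * 523^16384 * 523^32768 * 523^65536 * 523^524288 = 175 (mod 618); answer 175
Part 2: A1 = 175; c = 38; f(3) = -3*(50) - 1*(-19) + 3*(38) = -17; iterating: f(3)=-17, f(4)=-56, f(5)=335, f(6)=-1000, f(7)=2497, f(8)=-5486, f(9)=10961, f(10)=-19906, f(11)=32299; answer 32299
Part 3: A2 = 32299; d = 39474; 39474 = 2 * 3^3 * 17 * 43; sigma = (1 + 2) * (1 + 3 + 9 + 27) * (1 + 17) * (1 + 43) = 3 * 40 * 18 * 44 = 95040; answer 95040
Part 4: A3 = 95040; m = -40; T(3) = -2*(44) - 2*(-29) + 1*(-40) = -70; iterating: T(3)=-70, T(4)=23, T(5)=138, T(6)=-392, T(7)=531, T(8)=-140; answer -140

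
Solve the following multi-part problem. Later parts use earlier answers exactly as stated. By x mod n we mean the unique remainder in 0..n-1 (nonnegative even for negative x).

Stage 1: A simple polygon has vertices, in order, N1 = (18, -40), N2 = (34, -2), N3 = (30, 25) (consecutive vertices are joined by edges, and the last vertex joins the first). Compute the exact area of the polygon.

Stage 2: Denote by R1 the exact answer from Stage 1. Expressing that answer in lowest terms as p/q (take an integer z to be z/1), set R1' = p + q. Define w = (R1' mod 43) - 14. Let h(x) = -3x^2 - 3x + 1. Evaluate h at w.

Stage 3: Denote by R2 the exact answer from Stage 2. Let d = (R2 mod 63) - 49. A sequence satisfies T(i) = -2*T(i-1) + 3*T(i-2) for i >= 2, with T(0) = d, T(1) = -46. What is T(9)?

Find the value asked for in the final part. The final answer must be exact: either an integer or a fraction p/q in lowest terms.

9794

Stage 1: cross terms: (18*-2 - 34*-40)=1324, (34*25 - 30*-2)=910, (30*-40 - 18*25)=-1650; twice the area = |584| = 584; area = 292; answer 292
Stage 2: R1 = 292; threaded value p + q = 293; w = 21; -3*(21)^2 - 3*(21)^1 + 1 = (-1323) + (-63) + (1) = -1385; answer -1385
Stage 3: R2 = -1385; d = -48; T(2) = -2*(-46) + 3*(-48) = -52; iterating: T(2)=-52, T(3)=-34, T(4)=-88, T(5)=74, T(6)=-412, T(7)=1046, T(8)=-3328, T(9)=9794; answer 9794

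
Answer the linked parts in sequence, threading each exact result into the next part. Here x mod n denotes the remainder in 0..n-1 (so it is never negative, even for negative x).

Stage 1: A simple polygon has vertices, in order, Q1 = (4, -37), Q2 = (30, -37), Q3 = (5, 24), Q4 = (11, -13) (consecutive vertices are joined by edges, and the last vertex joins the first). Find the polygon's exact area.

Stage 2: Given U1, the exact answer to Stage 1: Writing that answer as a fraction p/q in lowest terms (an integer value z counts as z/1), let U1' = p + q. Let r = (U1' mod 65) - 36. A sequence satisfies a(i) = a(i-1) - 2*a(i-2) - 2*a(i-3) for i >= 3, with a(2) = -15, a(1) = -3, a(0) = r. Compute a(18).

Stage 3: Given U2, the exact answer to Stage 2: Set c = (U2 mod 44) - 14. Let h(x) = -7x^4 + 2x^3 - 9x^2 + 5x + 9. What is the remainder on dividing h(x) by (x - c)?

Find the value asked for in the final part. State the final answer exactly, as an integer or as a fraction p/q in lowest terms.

-100850

Stage 1: cross terms: (4*-37 - 30*-37)=962, (30*24 - 5*-37)=905, (5*-13 - 11*24)=-329, (11*-37 - 4*-13)=-355; twice the area = |1183| = 1183; area = 1183/2; answer 1183/2
Stage 2: U1 = 1183/2; threaded value p + q = 1185; r = -21; a(3) = 1*(-15) - 2*(-3) - 2*(-21) = 33; iterating: a(3)=33, a(4)=69, a(5)=33, a(6)=-171, a(7)=-375, a(8)=-99, a(9)=993, a(10)=1941, a(11)=153, a(12)=-5715, a(13)=-9903, a(14)=1221, a(15)=32457, a(16)=49821, a(17)=-17535, a(18)=-182091; answer -182091
Stage 3: U2 = -182091; c = 11; remainder = value at the root: -7*(11)^4 + 2*(11)^3 - 9*(11)^2 + 5*(11)^1 + 9 = (-102487) + (2662) + (-1089) + (55) + (9) = -100850; answer -100850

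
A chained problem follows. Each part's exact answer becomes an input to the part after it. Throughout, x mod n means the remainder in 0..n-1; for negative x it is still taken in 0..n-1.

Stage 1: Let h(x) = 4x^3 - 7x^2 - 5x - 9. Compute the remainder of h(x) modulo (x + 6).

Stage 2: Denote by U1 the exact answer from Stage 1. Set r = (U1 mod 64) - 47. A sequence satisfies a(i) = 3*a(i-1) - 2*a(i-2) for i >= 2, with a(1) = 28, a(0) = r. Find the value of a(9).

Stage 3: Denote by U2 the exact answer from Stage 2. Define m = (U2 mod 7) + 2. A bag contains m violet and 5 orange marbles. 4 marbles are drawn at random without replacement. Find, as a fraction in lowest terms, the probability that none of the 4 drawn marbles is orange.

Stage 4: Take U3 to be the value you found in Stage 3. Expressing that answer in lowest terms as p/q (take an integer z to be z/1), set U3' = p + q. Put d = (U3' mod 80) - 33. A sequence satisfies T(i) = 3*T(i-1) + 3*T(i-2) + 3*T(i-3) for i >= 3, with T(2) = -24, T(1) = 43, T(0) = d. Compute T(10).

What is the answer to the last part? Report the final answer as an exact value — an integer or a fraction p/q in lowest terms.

Stage 1: remainder = value at the root: 4*(-6)^3 - 7*(-6)^2 - 5*(-6)^1 - 9 = (-864) + (-252) + (30) + (-9) = -1095; answer -1095
Stage 2: U1 = -1095; r = 10; a(2) = 3*(28) - 2*(10) = 64; iterating: a(2)=64, a(3)=136, a(4)=280, a(5)=568, a(6)=1144, a(7)=2296, a(8)=4600, a(9)=9208; answer 9208
Stage 3: U2 = 9208; m = 5; total draws C(10,4) = 210; favorable C(5,4) = 5; P = 1/42; answer 1/42
Stage 4: U3 = 1/42; threaded value p + q = 43; d = 10; T(3) = 3*(-24) + 3*(43) + 3*(10) = 87; iterating: T(3)=87, T(4)=318, T(5)=1143, T(6)=4644, T(7)=18315, T(8)=72306, T(9)=285795, T(10)=1129248; answer 1129248

1129248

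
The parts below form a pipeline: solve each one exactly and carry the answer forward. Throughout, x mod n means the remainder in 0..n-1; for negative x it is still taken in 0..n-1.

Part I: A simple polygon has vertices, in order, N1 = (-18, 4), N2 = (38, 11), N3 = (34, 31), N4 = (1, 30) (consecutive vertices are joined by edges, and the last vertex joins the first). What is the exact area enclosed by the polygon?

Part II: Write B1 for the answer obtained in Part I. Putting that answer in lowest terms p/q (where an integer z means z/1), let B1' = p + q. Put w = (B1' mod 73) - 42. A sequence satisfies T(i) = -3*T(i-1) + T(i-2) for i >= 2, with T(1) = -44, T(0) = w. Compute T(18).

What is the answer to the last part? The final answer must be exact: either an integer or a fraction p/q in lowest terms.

22279866024

Part I: cross terms: (-18*11 - 38*4)=-350, (38*31 - 34*11)=804, (34*30 - 1*31)=989, (1*4 - -18*30)=544; twice the area = |1987| = 1987; area = 1987/2; answer 1987/2
Part II: B1 = 1987/2; threaded value p + q = 1989; w = -24; T(2) = -3*(-44) + 1*(-24) = 108; iterating: T(2)=108, T(3)=-368, T(4)=1212, T(5)=-4004, T(6)=13224, T(7)=-43676, T(8)=144252, T(9)=-476432, T(10)=1573548, T(11)=-5197076, T(12)=17164776, T(13)=-56691404, T(14)=187238988, T(15)=-618408368, T(16)=2042464092, T(17)=-6745800644, T(18)=22279866024; answer 22279866024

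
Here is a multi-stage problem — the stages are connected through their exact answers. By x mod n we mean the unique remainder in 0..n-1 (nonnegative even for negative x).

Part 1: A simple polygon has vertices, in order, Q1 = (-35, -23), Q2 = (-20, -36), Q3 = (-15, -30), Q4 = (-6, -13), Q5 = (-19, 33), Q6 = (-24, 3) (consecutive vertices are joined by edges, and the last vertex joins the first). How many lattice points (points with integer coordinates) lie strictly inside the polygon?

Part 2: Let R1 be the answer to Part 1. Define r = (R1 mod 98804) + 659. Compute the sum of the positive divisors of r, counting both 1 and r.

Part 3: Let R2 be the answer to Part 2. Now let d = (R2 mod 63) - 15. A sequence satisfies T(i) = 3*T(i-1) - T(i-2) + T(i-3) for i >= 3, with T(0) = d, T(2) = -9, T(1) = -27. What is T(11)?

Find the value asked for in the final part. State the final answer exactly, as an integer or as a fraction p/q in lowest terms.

Part 1: cross terms: (-35*-36 - -20*-23)=800, (-20*-30 - -15*-36)=60, (-15*-13 - -6*-30)=15, (-6*33 - -19*-13)=-445, (-19*3 - -24*33)=735, (-24*-23 - -35*3)=657; twice the area = |1822| = 1822; area = 911; boundary points = 1 + 1 + 1 + 1 + 5 + 1 = 10; strictly interior points = area - boundary/2 + 1 = 907; answer 907
Part 2: R1 = 907; r = 1566; 1566 = 2 * 3^3 * 29; sigma = (1 + 2) * (1 + 3 + 9 + 27) * (1 + 29) = 3 * 40 * 30 = 3600; answer 3600
Part 3: R2 = 3600; d = -6; T(3) = 3*(-9) - 1*(-27) + 1*(-6) = -6; iterating: T(3)=-6, T(4)=-36, T(5)=-111, T(6)=-303, T(7)=-834, T(8)=-2310, T(9)=-6399, T(10)=-17721, T(11)=-49074; answer -49074

-49074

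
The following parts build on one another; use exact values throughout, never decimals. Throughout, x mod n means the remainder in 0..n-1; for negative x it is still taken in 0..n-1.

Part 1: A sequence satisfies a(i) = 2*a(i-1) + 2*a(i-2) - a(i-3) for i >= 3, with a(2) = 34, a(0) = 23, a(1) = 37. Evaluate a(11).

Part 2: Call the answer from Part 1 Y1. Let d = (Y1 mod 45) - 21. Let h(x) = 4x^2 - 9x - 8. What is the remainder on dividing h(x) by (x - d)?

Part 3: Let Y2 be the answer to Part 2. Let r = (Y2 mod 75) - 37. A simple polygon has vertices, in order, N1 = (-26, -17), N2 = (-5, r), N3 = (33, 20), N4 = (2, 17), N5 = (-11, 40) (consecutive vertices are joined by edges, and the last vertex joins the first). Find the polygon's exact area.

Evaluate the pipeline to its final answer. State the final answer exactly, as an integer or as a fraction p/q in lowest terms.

3895/2

Part 1: a(3) = 2*(34) + 2*(37) - 1*(23) = 119; iterating: a(3)=119, a(4)=269, a(5)=742, a(6)=1903, a(7)=5021, a(8)=13106, a(9)=34351, a(10)=89893, a(11)=235382; answer 235382
Part 2: Y1 = 235382; d = 11; remainder = value at the root: 4*(11)^2 - 9*(11)^1 - 8 = (484) + (-99) + (-8) = 377; answer 377
Part 3: Y2 = 377; r = -35; cross terms: (-26*-35 - -5*-17)=825, (-5*20 - 33*-35)=1055, (33*17 - 2*20)=521, (2*40 - -11*17)=267, (-11*-17 - -26*40)=1227; twice the area = |3895| = 3895; area = 3895/2; answer 3895/2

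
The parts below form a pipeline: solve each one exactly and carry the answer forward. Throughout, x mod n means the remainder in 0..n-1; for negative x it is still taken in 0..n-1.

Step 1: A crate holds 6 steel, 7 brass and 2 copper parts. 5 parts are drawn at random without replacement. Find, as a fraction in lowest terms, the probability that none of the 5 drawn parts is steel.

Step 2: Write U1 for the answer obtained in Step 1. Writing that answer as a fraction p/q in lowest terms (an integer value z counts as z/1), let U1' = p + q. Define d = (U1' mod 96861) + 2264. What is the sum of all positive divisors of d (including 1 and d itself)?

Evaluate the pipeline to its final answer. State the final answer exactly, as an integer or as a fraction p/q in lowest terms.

2560

Step 1: total draws C(15,5) = 3003; favorable C(9,5) = 126; P = 6/143; answer 6/143
Step 2: U1 = 6/143; threaded value p + q = 149; d = 2413; 2413 = 19 * 127; sigma = (1 + 19) * (1 + 127) = 20 * 128 = 2560; answer 2560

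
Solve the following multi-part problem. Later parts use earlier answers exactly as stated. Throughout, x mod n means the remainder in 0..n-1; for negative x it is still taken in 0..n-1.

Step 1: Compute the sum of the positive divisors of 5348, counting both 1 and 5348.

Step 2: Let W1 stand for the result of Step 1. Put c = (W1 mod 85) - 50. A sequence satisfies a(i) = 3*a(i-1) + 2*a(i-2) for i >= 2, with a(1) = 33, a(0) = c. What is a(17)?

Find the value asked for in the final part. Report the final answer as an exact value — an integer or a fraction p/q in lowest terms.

16504617387

Step 1: 5348 = 2^2 * 7 * 191; sigma = (1 + 2 + 4) * (1 + 7) * (1 + 191) = 7 * 8 * 192 = 10752; answer 10752
Step 2: W1 = 10752; c = -8; a(2) = 3*(33) + 2*(-8) = 83; iterating: a(2)=83, a(3)=315, a(4)=1111, a(5)=3963, a(6)=14111, a(7)=50259, a(8)=178999, a(9)=637515, a(10)=2270543, a(11)=8086659, a(12)=28801063, a(13)=102576507, a(14)=365331647, a(15)=1301147955, a(16)=4634107159, a(17)=16504617387; answer 16504617387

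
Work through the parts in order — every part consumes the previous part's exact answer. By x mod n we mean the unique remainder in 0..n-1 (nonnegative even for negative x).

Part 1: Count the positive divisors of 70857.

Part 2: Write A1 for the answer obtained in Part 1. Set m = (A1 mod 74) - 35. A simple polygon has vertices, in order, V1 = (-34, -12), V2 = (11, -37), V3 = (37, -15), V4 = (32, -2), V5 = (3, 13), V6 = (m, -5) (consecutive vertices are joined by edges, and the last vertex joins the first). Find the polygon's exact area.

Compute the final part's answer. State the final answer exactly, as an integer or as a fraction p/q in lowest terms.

1981

Part 1: 70857 = 3^2 * 7873; number of divisors = (2+1) * (1+1) = 6; answer 6
Part 2: A1 = 6; m = -29; cross terms: (-34*-37 - 11*-12)=1390, (11*-15 - 37*-37)=1204, (37*-2 - 32*-15)=406, (32*13 - 3*-2)=422, (3*-5 - -29*13)=362, (-29*-12 - -34*-5)=178; twice the area = |3962| = 3962; area = 1981; answer 1981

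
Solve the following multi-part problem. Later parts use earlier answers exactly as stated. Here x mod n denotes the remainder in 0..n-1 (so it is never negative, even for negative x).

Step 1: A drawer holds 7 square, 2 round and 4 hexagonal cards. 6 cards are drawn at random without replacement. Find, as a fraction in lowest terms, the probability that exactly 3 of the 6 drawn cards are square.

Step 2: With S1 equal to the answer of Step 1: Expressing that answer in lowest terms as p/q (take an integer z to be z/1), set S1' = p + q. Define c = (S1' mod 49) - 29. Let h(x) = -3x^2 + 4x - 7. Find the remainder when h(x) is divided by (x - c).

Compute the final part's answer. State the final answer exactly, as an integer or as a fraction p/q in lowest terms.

Step 1: total draws C(13,6) = 1716; favorable C(7,3)*C(6,3) = 700; P = 175/429; answer 175/429
Step 2: S1 = 175/429; threaded value p + q = 604; c = -13; remainder = value at the root: -3*(-13)^2 + 4*(-13)^1 - 7 = (-507) + (-52) + (-7) = -566; answer -566

-566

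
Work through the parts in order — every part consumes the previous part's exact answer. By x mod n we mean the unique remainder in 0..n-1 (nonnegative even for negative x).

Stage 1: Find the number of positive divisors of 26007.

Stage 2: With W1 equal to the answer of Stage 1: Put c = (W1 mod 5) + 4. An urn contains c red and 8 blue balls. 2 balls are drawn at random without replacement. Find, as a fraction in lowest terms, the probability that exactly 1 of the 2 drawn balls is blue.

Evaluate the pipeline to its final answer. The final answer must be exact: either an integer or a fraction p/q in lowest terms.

Stage 1: 26007 = 3 * 8669; number of divisors = (1+1) * (1+1) = 4; answer 4
Stage 2: W1 = 4; c = 8; total draws C(16,2) = 120; favorable C(8,1)*C(8,1) = 64; P = 8/15; answer 8/15

8/15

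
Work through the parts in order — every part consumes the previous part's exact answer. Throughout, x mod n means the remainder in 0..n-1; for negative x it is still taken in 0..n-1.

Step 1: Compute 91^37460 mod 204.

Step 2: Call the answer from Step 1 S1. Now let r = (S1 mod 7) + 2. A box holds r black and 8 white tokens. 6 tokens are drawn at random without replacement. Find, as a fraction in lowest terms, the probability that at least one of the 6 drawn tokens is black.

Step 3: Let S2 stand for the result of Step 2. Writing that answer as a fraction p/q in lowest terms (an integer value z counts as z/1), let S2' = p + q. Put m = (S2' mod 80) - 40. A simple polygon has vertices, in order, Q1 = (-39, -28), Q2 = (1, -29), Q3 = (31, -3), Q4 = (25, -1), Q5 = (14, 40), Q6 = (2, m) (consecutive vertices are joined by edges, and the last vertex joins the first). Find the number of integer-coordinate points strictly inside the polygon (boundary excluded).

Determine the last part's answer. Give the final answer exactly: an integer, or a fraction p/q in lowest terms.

1777

Step 1: squarings mod 204: 91^1=91, 91^2=121, 91^4=157, 91^8=169, 91^16=1, 91^32=1, 91^64=1, 91^128=1, 91^256=1, 91^512=1, 91^1024=1, 91^2048=1, 91^4096=1, 91^8192=1, 91^16384=1, 91^32768=1; 91^37460 = 91^4 * 91^16 * 91^64 * 91^512 * 91^4096 * 91^32768 = 157 (mod 204); answer 157
Step 2: S1 = 157; r = 5; total draws C(13,6) = 1716; complement C(8,6) = 28; favorable 1716 - 28 = 1688; P = 422/429; answer 422/429
Step 3: S2 = 422/429; threaded value p + q = 851; m = 11; cross terms: (-39*-29 - 1*-28)=1159, (1*-3 - 31*-29)=896, (31*-1 - 25*-3)=44, (25*40 - 14*-1)=1014, (14*11 - 2*40)=74, (2*-28 - -39*11)=373; twice the area = |3560| = 3560; area = 1780; boundary points = 1 + 2 + 2 + 1 + 1 + 1 = 8; strictly interior points = area - boundary/2 + 1 = 1777; answer 1777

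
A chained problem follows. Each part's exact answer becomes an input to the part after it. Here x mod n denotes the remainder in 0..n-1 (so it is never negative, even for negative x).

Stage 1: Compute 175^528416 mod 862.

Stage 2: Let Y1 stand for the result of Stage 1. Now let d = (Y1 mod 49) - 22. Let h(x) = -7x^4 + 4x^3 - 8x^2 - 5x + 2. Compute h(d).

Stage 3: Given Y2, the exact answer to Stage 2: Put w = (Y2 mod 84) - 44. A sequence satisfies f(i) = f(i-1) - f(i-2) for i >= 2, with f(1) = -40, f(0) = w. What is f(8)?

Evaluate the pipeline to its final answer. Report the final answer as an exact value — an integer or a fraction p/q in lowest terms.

-68

Stage 1: squarings mod 862: 175^1=175, 175^2=455, 175^4=145, 175^8=337, 175^16=647, 175^32=539, 175^64=27, 175^128=729, 175^256=449, 175^512=755, 175^1024=243, 175^2048=433, 175^4096=435, 175^8192=447, 175^16384=687, 175^32768=455, 175^65536=145, 175^131072=337, 175^262144=647, 175^524288=539; 175^528416 = 175^32 * 175^4096 * 175^524288 = 539 (mod 862); answer 539
Stage 2: Y1 = 539; d = -22; -7*(-22)^4 + 4*(-22)^3 - 8*(-22)^2 - 5*(-22)^1 + 2 = (-1639792) + (-42592) + (-3872) + (110) + (2) = -1686144; answer -1686144
Stage 3: Y2 = -1686144; w = 28; f(2) = 1*(-40) - 1*(28) = -68; iterating: f(2)=-68, f(3)=-28, f(4)=40, f(5)=68, f(6)=28, f(7)=-40, f(8)=-68; answer -68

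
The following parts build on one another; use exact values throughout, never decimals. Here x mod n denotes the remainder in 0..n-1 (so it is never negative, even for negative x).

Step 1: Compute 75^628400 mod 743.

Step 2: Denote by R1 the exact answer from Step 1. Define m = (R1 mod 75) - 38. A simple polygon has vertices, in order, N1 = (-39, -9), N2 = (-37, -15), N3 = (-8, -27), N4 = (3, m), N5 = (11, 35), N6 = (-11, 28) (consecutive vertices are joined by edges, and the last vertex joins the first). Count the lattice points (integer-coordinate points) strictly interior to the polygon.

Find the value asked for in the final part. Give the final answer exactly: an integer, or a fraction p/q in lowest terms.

Step 1: squarings mod 743: 75^1=75, 75^2=424, 75^4=713, 75^8=157, 75^16=130, 75^32=554, 75^64=57, 75^128=277, 75^256=200, 75^512=621, 75^1024=24, 75^2048=576, 75^4096=398, 75^8192=145, 75^16384=221, 75^32768=546, 75^65536=173, 75^131072=209, 75^262144=587, 75^524288=560; 75^628400 = 75^16 * 75^32 * 75^128 * 75^512 * 75^1024 * 75^4096 * 75^32768 * 75^65536 * 75^524288 = 636 (mod 743); answer 636
Step 2: R1 = 636; m = -2; cross terms: (-39*-15 - -37*-9)=252, (-37*-27 - -8*-15)=879, (-8*-2 - 3*-27)=97, (3*35 - 11*-2)=127, (11*28 - -11*35)=693, (-11*-9 - -39*28)=1191; twice the area = |3239| = 3239; area = 3239/2; boundary points = 2 + 1 + 1 + 1 + 1 + 1 = 7; strictly interior points = area - boundary/2 + 1 = 1617; answer 1617

1617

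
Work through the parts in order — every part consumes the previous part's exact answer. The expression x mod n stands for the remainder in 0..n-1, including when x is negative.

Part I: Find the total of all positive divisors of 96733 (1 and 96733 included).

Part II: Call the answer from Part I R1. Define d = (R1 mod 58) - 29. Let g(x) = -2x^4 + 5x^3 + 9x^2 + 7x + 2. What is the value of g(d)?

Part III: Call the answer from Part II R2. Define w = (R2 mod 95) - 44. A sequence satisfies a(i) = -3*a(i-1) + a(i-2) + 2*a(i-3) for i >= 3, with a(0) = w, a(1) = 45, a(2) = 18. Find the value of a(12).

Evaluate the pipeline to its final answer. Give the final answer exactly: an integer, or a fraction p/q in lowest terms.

-57963

Part I: 96733 = 7 * 13 * 1063; sigma = (1 + 7) * (1 + 13) * (1 + 1063) = 8 * 14 * 1064 = 119168; answer 119168
Part II: R1 = 119168; d = 7; -2*(7)^4 + 5*(7)^3 + 9*(7)^2 + 7*(7)^1 + 2 = (-4802) + (1715) + (441) + (49) + (2) = -2595; answer -2595
Part III: R2 = -2595; w = 21; a(3) = -3*(18) + 1*(45) + 2*(21) = 33; iterating: a(3)=33, a(4)=9, a(5)=42, a(6)=-51, a(7)=213, a(8)=-606, a(9)=1929, a(10)=-5967, a(11)=18618, a(12)=-57963; answer -57963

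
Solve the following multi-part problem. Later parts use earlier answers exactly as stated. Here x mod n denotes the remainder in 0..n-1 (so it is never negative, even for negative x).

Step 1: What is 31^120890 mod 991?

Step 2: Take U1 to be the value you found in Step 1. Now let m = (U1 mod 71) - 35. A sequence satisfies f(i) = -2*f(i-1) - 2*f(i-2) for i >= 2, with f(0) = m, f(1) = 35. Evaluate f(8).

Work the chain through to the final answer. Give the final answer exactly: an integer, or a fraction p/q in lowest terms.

Step 1: squarings mod 991: 31^1=31, 31^2=961, 31^4=900, 31^8=353, 31^16=734, 31^32=643, 31^64=202, 31^128=173, 31^256=199, 31^512=952, 31^1024=530, 31^2048=447, 31^4096=618, 31^8192=389, 31^16384=689, 31^32768=32, 31^65536=33; 31^120890 = 31^2 * 31^8 * 31^16 * 31^32 * 31^2048 * 31^4096 * 31^16384 * 31^32768 * 31^65536 = 722 (mod 991); answer 722
Step 2: U1 = 722; m = -23; f(2) = -2*(35) - 2*(-23) = -24; iterating: f(2)=-24, f(3)=-22, f(4)=92, f(5)=-140, f(6)=96, f(7)=88, f(8)=-368; answer -368

-368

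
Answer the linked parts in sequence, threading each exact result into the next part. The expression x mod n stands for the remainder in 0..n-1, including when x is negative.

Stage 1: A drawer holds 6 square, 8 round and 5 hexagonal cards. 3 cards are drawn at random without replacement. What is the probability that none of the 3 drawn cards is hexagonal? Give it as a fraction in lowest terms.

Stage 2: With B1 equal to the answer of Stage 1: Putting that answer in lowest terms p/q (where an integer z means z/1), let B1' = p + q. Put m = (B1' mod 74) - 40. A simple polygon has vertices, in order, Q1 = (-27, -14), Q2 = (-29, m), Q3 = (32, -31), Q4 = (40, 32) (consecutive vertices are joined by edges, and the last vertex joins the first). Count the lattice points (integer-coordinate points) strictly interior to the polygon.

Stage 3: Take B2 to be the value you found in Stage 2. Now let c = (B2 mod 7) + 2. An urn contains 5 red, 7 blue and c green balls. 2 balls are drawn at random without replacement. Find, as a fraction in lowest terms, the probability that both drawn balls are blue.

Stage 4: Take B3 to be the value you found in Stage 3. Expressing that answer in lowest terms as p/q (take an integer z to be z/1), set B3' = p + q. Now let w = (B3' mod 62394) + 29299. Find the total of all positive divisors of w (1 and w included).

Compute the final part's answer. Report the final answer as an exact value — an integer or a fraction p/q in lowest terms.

Stage 1: total draws C(19,3) = 969; favorable C(14,3) = 364; P = 364/969; answer 364/969
Stage 2: B1 = 364/969; threaded value p + q = 1333; m = -39; cross terms: (-27*-39 - -29*-14)=647, (-29*-31 - 32*-39)=2147, (32*32 - 40*-31)=2264, (40*-14 - -27*32)=304; twice the area = |5362| = 5362; area = 2681; boundary points = 1 + 1 + 1 + 1 = 4; strictly interior points = area - boundary/2 + 1 = 2680; answer 2680
Stage 3: B2 = 2680; c = 8; total draws C(20,2) = 190; favorable C(7,2) = 21; P = 21/190; answer 21/190
Stage 4: B3 = 21/190; threaded value p + q = 211; w = 29510; 29510 = 2 * 5 * 13 * 227; sigma = (1 + 2) * (1 + 5) * (1 + 13) * (1 + 227) = 3 * 6 * 14 * 228 = 57456; answer 57456

57456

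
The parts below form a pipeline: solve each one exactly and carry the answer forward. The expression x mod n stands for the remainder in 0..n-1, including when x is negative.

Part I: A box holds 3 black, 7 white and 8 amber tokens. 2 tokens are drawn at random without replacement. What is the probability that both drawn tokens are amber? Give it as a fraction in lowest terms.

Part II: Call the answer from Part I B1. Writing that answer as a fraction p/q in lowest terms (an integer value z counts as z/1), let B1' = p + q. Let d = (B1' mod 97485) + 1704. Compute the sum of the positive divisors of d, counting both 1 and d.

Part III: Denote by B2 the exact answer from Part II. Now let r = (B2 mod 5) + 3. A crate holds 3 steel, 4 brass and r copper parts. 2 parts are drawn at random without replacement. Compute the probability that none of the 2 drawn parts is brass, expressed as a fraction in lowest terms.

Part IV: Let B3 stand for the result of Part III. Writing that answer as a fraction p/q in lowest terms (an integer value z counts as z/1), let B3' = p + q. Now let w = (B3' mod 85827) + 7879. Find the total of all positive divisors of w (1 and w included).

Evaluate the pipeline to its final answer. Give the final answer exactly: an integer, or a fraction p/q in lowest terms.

7884

Part I: total draws C(18,2) = 153; favorable C(8,2) = 28; P = 28/153; answer 28/153
Part II: B1 = 28/153; threaded value p + q = 181; d = 1885; 1885 = 5 * 13 * 29; sigma = (1 + 5) * (1 + 13) * (1 + 29) = 6 * 14 * 30 = 2520; answer 2520
Part III: B2 = 2520; r = 3; total draws C(10,2) = 45; favorable C(6,2) = 15; P = 1/3; answer 1/3
Part IV: B3 = 1/3; threaded value p + q = 4; w = 7883; 7883 is prime, so its only divisors are 1 and 7883; sigma = 1 + 7883 = 7884; answer 7884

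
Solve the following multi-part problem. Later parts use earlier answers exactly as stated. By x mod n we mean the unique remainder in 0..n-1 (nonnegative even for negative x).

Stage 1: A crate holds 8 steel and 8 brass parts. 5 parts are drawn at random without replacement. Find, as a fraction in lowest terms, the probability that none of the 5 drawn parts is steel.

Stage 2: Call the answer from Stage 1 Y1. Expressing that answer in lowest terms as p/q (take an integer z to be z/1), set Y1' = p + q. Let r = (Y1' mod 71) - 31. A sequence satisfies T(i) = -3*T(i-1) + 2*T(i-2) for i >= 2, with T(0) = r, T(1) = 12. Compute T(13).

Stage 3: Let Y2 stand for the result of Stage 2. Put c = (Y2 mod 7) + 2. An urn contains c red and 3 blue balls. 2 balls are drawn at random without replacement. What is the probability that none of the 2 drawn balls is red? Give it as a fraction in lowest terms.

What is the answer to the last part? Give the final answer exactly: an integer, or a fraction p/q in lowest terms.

3/55

Stage 1: total draws C(16,5) = 4368; favorable C(8,5) = 56; P = 1/78; answer 1/78
Stage 2: Y1 = 1/78; threaded value p + q = 79; r = -23; T(2) = -3*(12) + 2*(-23) = -82; iterating: T(2)=-82, T(3)=270, T(4)=-974, T(5)=3462, T(6)=-12334, T(7)=43926, T(8)=-156446, T(9)=557190, T(10)=-1984462, T(11)=7067766, T(12)=-25172222, T(13)=89652198; answer 89652198
Stage 3: Y2 = 89652198; c = 8; total draws C(11,2) = 55; favorable C(3,2) = 3; P = 3/55; answer 3/55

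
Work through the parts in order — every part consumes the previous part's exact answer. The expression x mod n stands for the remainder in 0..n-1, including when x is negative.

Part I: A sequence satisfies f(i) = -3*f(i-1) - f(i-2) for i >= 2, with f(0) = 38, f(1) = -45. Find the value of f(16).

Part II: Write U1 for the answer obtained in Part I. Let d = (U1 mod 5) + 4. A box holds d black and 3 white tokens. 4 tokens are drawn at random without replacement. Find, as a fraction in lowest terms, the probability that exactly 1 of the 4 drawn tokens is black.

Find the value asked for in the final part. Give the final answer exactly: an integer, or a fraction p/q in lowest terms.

4/35

Part I: f(2) = -3*(-45) - 1*(38) = 97; iterating: f(2)=97, f(3)=-246, f(4)=641, f(5)=-1677, f(6)=4390, f(7)=-11493, f(8)=30089, f(9)=-78774, f(10)=206233, f(11)=-539925, f(12)=1413542, f(13)=-3700701, f(14)=9688561, f(15)=-25364982, f(16)=66406385; answer 66406385
Part II: U1 = 66406385; d = 4; total draws C(7,4) = 35; favorable C(4,1)*C(3,3) = 4; P = 4/35; answer 4/35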